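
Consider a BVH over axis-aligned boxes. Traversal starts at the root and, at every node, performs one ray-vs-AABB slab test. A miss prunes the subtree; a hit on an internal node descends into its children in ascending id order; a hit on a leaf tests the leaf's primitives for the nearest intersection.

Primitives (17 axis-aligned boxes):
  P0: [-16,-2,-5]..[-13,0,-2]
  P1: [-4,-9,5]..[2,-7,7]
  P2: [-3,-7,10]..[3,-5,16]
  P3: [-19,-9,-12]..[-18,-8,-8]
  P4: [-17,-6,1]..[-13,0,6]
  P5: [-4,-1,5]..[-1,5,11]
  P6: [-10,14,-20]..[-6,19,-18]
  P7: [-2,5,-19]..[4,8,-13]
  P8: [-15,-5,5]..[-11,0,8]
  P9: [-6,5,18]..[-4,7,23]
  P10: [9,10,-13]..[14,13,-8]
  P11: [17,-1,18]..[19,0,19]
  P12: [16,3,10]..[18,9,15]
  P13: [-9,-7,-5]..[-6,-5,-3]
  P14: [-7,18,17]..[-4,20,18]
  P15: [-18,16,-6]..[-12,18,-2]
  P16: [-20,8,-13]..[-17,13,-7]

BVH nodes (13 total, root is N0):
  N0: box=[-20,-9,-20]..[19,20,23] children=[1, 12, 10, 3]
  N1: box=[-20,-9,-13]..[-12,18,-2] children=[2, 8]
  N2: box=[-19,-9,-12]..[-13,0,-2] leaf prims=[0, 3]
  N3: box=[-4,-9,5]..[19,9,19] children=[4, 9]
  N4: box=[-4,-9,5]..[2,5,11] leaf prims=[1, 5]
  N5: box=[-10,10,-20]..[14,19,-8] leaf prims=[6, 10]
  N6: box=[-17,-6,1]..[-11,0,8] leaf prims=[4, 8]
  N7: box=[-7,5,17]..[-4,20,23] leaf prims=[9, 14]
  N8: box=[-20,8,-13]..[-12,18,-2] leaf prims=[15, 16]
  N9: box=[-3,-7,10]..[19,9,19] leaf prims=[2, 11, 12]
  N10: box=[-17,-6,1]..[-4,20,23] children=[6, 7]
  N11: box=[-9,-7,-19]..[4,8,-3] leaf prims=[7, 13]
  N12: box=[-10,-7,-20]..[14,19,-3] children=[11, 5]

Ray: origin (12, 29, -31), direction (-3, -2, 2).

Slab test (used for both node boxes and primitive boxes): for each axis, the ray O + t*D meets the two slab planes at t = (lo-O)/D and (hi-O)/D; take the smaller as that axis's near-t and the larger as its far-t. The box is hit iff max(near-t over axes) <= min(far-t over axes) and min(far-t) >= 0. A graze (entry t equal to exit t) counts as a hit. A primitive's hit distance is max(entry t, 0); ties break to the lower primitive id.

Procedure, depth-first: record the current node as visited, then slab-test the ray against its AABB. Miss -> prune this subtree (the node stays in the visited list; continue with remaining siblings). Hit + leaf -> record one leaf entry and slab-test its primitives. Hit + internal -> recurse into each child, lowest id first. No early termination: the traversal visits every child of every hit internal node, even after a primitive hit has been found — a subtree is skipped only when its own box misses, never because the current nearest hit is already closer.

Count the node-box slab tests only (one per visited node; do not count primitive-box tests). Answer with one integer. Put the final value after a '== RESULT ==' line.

Traverse from the root:
N0 x:[-7/3,32/3] y:[9/2,19] z:[11/2,27] -> hit [11/2,32/3], descend [1, 3, 10, 12]
  N1 x:[8,32/3] y:[11/2,19] z:[9,29/2] -> hit [9,32/3], descend [2, 8]
    N2 x:[25/3,31/3] y:[29/2,19] z:[19/2,29/2] -> miss, prune
    N8 x:[8,32/3] y:[11/2,21/2] z:[9,29/2] -> hit [9,21/2] leaf, test {P15(miss), P16@t=29/3}
  N3 x:[-7/3,16/3] y:[10,19] z:[18,25] -> miss, prune
  N10 x:[16/3,29/3] y:[9/2,35/2] z:[16,27] -> miss, prune
  N12 x:[-2/3,22/3] y:[5,18] z:[11/2,14] -> hit [11/2,22/3], descend [5, 11]
    N5 x:[-2/3,22/3] y:[5,19/2] z:[11/2,23/2] -> hit [11/2,22/3] leaf, test {P6@t=6, P10(miss)}
    N11 x:[8/3,7] y:[21/2,18] z:[6,14] -> miss, prune

order=[0, 1, 2, 8, 3, 10, 12, 5, 11]  |boxes|=9  |leaves|=2  hit=P6

== RESULT ==
9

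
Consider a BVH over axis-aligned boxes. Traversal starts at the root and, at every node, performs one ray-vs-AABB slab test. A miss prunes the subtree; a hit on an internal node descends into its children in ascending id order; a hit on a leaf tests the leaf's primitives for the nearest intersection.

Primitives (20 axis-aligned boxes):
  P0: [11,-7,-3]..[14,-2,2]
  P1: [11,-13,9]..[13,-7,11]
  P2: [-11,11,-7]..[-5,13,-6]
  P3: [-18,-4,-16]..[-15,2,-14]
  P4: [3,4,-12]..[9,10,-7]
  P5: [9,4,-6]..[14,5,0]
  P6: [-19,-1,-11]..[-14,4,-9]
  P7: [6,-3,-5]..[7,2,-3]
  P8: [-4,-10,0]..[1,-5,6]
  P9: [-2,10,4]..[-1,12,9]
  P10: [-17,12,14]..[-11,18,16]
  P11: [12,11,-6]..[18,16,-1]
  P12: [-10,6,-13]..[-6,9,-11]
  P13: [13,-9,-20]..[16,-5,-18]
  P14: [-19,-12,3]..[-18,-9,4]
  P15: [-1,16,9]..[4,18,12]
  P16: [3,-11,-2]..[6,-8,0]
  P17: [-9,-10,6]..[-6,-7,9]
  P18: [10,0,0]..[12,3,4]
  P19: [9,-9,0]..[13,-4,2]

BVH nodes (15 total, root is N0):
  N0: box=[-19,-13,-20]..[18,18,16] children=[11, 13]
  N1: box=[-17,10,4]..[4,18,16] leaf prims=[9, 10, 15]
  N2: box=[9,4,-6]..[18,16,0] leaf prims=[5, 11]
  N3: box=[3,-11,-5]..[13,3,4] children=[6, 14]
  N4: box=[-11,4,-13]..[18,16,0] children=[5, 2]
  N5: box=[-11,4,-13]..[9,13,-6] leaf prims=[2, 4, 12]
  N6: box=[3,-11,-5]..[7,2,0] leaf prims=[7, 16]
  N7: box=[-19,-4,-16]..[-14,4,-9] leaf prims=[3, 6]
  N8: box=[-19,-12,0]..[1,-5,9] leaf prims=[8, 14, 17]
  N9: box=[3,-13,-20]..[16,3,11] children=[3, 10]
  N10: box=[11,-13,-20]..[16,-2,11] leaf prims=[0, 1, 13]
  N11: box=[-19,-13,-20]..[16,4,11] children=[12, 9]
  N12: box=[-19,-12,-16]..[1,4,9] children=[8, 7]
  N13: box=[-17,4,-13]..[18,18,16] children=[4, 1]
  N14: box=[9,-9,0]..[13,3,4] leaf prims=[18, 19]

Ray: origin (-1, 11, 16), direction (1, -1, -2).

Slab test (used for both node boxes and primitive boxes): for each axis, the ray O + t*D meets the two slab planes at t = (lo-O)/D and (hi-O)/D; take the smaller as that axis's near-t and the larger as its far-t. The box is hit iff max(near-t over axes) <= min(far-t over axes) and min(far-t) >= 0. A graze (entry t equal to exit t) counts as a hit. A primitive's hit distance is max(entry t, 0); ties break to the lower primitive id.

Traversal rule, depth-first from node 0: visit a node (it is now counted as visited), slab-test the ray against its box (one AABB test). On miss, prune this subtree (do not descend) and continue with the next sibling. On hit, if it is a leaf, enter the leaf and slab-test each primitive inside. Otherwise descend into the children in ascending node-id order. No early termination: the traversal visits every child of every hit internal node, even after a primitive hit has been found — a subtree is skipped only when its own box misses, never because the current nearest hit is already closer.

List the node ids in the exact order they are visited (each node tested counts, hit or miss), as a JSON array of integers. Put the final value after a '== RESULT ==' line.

Trace the traversal:
N0 x:[-18,19] y:[-7,24] z:[0,18] -> hit [0,18], descend [11, 13]
  N11 x:[-18,17] y:[7,24] z:[5/2,18] -> hit [7,17], descend [9, 12]
    N9 x:[4,17] y:[8,24] z:[5/2,18] -> hit [8,17], descend [3, 10]
      N3 x:[4,14] y:[8,22] z:[6,21/2] -> hit [8,21/2], descend [6, 14]
        N6 x:[4,8] y:[9,22] z:[8,21/2] -> miss, prune
        N14 x:[10,14] y:[8,20] z:[6,8] -> miss, prune
      N10 x:[12,17] y:[13,24] z:[5/2,18] -> hit [13,17] leaf, test {P0(miss), P1(miss), P13@t=17}
    N12 x:[-18,2] y:[7,23] z:[7/2,16] -> miss, prune
  N13 x:[-16,19] y:[-7,7] z:[0,29/2] -> hit [0,7], descend [1, 4]
    N1 x:[-16,5] y:[-7,1] z:[0,6] -> hit [0,1] leaf, test {P9(miss), P10(miss), P15(miss)}
    N4 x:[-10,19] y:[-5,7] z:[8,29/2] -> miss, prune

order=[0, 11, 9, 3, 6, 14, 10, 12, 13, 1, 4]  |boxes|=11  |leaves|=2  hit=P13

== RESULT ==
[0, 11, 9, 3, 6, 14, 10, 12, 13, 1, 4]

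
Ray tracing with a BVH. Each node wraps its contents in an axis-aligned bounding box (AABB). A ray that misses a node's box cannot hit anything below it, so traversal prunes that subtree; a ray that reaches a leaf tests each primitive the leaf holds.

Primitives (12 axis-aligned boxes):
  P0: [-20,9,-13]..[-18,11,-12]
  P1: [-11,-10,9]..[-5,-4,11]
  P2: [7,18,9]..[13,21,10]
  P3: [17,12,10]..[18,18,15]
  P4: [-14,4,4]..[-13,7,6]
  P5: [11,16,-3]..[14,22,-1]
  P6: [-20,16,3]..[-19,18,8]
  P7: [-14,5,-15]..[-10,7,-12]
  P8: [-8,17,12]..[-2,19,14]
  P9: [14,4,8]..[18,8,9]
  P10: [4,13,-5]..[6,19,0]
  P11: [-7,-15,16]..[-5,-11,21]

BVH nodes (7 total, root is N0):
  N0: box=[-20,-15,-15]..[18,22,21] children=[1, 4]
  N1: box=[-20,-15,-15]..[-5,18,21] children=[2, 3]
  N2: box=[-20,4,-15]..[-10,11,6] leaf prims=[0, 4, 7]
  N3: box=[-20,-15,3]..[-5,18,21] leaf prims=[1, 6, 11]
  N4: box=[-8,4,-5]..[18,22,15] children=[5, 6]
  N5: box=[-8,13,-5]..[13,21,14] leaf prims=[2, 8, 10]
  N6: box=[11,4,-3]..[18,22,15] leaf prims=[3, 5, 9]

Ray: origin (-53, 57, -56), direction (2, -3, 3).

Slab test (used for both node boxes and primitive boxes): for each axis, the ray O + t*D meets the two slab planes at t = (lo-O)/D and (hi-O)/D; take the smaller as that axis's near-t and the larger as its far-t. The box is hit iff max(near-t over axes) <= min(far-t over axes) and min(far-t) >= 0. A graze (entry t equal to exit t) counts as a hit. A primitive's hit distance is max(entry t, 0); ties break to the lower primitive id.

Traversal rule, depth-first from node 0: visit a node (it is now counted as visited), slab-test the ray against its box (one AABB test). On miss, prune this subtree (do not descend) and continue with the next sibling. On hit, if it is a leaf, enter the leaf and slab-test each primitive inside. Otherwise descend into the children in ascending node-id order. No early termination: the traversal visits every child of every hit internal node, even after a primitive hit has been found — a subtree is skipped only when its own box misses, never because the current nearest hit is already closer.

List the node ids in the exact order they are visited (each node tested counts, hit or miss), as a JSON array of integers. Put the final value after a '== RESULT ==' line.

Walk:
N0 x:[33/2,71/2] y:[35/3,24] z:[41/3,77/3] -> hit [33/2,24], descend [1, 4]
  N1 x:[33/2,24] y:[13,24] z:[41/3,77/3] -> hit [33/2,24], descend [2, 3]
    N2 x:[33/2,43/2] y:[46/3,53/3] z:[41/3,62/3] -> hit [33/2,53/3] leaf, test {P0(miss), P4(miss), P7(miss)}
    N3 x:[33/2,24] y:[13,24] z:[59/3,77/3] -> hit [59/3,24] leaf, test {P1@t=65/3, P6(miss), P11@t=24}
  N4 x:[45/2,71/2] y:[35/3,53/3] z:[17,71/3] -> miss, prune

Summary -> nodes [0, 1, 2, 3, 4]; box-tests=5; leaf-entries=2; first=P1

== RESULT ==
[0, 1, 2, 3, 4]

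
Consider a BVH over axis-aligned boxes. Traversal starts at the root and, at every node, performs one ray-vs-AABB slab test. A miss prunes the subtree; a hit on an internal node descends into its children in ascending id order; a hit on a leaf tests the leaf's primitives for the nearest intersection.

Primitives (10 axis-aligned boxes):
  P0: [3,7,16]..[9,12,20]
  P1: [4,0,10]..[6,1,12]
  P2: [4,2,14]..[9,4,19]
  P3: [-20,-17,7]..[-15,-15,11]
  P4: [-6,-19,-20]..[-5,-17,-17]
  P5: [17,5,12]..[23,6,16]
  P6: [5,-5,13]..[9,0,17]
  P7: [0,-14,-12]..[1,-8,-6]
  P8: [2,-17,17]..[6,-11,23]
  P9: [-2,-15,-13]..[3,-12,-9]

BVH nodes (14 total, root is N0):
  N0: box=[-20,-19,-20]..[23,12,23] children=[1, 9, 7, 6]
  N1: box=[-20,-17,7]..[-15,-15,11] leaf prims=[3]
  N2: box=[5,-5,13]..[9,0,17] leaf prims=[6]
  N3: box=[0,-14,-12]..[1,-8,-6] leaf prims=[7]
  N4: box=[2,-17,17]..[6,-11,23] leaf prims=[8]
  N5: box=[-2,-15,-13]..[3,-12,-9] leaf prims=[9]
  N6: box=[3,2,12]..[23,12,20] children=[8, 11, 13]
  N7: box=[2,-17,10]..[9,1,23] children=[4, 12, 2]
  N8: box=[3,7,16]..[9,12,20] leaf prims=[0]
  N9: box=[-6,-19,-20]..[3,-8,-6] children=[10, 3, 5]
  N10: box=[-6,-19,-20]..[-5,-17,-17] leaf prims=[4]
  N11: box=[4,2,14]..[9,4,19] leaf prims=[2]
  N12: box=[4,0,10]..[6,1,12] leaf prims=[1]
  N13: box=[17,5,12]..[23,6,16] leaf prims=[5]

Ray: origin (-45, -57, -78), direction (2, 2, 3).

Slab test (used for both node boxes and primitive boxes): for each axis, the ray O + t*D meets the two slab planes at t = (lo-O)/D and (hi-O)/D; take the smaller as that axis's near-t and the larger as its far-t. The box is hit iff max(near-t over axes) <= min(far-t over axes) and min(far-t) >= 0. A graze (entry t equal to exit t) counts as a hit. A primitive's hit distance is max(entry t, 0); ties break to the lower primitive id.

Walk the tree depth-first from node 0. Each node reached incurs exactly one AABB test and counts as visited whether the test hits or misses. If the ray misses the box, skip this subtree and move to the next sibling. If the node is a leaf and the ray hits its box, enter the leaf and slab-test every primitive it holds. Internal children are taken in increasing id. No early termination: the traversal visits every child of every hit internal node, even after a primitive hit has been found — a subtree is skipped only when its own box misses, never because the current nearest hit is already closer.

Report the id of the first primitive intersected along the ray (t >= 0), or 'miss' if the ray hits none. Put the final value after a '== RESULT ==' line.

Trace the traversal:
N0 x:[25/2,34] y:[19,69/2] z:[58/3,101/3] -> hit [58/3,101/3], descend [1, 6, 7, 9]
  N1 x:[25/2,15] y:[20,21] z:[85/3,89/3] -> miss, prune
  N6 x:[24,34] y:[59/2,69/2] z:[30,98/3] -> hit [30,98/3], descend [8, 11, 13]
    N8 x:[24,27] y:[32,69/2] z:[94/3,98/3] -> miss, prune
    N11 x:[49/2,27] y:[59/2,61/2] z:[92/3,97/3] -> miss, prune
    N13 x:[31,34] y:[31,63/2] z:[30,94/3] -> hit [31,94/3] leaf, test {P5@t=31}
  N7 x:[47/2,27] y:[20,29] z:[88/3,101/3] -> miss, prune
  N9 x:[39/2,24] y:[19,49/2] z:[58/3,24] -> hit [39/2,24], descend [3, 5, 10]
    N3 x:[45/2,23] y:[43/2,49/2] z:[22,24] -> hit [45/2,23] leaf, test {P7@t=45/2}
    N5 x:[43/2,24] y:[21,45/2] z:[65/3,23] -> hit [65/3,45/2] leaf, test {P9@t=65/3}
    N10 x:[39/2,20] y:[19,20] z:[58/3,61/3] -> hit [39/2,20] leaf, test {P4@t=39/2}

11 AABB tests over nodes [0, 1, 6, 8, 11, 13, 7, 9, 3, 5, 10]; 4 leaves entered; closest P4.

== RESULT ==
4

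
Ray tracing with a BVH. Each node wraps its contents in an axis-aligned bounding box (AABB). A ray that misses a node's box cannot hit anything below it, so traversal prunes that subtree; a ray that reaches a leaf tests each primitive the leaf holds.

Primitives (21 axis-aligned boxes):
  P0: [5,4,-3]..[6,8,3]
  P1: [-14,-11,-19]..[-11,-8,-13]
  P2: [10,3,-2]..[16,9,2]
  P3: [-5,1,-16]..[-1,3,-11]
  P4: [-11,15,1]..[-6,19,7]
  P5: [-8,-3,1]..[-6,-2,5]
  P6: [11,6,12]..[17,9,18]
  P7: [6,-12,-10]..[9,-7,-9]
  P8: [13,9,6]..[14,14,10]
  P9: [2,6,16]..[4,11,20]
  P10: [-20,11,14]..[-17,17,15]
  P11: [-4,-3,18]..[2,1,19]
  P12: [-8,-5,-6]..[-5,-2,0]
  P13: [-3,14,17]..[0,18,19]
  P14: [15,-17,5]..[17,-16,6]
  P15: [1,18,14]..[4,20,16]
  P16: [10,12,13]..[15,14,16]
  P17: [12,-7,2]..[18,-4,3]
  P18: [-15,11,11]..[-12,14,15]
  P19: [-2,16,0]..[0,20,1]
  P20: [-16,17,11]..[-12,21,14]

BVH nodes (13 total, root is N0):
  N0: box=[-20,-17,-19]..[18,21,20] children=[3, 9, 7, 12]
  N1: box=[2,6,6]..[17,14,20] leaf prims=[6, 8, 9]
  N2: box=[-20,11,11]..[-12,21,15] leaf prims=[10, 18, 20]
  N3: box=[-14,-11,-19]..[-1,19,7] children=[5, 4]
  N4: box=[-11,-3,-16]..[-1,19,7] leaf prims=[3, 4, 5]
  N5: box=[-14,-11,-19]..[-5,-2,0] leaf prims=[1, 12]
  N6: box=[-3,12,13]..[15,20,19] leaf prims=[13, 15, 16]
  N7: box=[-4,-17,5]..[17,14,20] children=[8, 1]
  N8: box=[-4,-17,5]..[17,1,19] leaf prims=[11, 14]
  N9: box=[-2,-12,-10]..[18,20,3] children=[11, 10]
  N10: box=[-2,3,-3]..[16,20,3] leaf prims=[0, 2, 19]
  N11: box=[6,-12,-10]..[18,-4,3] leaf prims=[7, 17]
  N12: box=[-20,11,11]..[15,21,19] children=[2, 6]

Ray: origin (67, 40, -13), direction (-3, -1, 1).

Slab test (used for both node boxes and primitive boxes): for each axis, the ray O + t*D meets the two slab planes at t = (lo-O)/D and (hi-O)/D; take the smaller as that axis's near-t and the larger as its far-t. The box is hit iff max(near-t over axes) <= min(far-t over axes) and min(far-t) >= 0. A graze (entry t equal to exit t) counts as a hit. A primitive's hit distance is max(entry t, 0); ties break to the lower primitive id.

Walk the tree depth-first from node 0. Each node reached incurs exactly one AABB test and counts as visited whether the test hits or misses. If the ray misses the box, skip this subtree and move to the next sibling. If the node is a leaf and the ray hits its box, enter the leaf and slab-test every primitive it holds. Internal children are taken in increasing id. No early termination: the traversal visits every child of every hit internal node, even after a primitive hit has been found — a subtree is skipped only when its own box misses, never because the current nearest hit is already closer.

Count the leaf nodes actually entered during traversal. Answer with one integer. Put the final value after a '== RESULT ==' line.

Trace the traversal:
N0 x:[49/3,29] y:[19,57] z:[-6,33] -> hit [19,29], descend [3, 7, 9, 12]
  N3 x:[68/3,27] y:[21,51] z:[-6,20] -> miss, prune
  N7 x:[50/3,71/3] y:[26,57] z:[18,33] -> miss, prune
  N9 x:[49/3,23] y:[20,52] z:[3,16] -> miss, prune
  N12 x:[52/3,29] y:[19,29] z:[24,32] -> hit [24,29], descend [2, 6]
    N2 x:[79/3,29] y:[19,29] z:[24,28] -> hit [79/3,28] leaf, test {P10@t=28, P18@t=79/3, P20(miss)}
    N6 x:[52/3,70/3] y:[20,28] z:[26,32] -> miss, prune

order=[0, 3, 7, 9, 12, 2, 6]  |boxes|=7  |leaves|=1  hit=P18

== RESULT ==
1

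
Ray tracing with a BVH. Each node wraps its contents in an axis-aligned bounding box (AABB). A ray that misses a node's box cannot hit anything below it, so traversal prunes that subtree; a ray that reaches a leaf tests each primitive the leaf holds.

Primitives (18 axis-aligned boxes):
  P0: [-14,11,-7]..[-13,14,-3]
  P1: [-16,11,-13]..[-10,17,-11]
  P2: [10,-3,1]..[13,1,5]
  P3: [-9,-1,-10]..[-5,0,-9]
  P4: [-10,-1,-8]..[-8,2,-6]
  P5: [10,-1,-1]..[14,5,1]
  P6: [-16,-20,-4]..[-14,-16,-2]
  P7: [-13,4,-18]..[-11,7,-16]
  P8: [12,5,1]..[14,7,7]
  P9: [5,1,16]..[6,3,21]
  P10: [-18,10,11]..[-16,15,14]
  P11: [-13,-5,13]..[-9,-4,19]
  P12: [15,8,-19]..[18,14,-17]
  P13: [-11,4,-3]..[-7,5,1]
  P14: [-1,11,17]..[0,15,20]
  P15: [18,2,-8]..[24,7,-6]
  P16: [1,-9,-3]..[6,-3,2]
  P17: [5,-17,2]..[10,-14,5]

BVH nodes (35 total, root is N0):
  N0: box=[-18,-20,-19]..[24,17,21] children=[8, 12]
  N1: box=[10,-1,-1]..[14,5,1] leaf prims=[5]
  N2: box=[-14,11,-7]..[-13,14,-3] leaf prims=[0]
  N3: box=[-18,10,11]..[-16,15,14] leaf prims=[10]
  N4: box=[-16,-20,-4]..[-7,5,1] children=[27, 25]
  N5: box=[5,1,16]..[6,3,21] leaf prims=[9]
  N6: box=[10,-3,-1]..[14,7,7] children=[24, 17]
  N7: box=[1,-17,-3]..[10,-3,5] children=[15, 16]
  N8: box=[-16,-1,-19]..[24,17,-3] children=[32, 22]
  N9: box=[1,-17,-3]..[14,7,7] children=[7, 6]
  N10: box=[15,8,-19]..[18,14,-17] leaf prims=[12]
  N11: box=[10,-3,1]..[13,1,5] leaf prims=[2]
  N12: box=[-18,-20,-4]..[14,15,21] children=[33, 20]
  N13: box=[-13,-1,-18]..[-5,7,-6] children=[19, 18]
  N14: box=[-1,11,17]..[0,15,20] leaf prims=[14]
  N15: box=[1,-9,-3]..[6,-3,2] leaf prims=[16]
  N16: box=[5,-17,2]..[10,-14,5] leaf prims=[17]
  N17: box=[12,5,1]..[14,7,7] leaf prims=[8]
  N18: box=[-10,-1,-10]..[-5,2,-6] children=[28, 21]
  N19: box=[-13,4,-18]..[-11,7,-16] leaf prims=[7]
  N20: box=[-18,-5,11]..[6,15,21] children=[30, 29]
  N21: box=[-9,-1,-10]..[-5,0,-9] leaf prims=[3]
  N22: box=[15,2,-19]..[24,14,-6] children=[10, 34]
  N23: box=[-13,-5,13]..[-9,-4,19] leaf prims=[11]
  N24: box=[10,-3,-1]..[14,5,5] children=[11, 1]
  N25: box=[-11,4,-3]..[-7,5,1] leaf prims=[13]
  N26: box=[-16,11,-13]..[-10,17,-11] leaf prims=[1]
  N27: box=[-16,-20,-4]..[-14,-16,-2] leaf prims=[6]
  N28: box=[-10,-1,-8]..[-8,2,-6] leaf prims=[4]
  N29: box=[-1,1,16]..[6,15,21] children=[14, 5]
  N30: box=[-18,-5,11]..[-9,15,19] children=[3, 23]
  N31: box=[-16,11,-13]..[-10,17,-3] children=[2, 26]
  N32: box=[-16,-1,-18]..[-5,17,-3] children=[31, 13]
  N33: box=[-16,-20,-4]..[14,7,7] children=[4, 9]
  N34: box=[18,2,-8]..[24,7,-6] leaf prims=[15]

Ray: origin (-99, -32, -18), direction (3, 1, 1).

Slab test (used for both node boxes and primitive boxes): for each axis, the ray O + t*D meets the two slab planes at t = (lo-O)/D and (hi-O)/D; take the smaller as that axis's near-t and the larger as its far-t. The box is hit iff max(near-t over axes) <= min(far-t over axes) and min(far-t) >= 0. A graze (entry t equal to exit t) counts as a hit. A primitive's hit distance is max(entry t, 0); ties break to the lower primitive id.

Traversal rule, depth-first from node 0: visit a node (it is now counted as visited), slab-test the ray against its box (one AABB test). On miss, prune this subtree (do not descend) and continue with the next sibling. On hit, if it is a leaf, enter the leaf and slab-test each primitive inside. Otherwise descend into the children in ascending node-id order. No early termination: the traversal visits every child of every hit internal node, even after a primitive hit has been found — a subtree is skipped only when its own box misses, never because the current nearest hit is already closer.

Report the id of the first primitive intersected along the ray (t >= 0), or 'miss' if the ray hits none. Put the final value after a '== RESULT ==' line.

Walk:
N0 x:[27,41] y:[12,49] z:[-1,39] -> hit [27,39], descend [8, 12]
  N8 x:[83/3,41] y:[31,49] z:[-1,15] -> miss, prune
  N12 x:[27,113/3] y:[12,47] z:[14,39] -> hit [27,113/3], descend [20, 33]
    N20 x:[27,35] y:[27,47] z:[29,39] -> hit [29,35], descend [29, 30]
      N29 x:[98/3,35] y:[33,47] z:[34,39] -> hit [34,35], descend [5, 14]
        N5 x:[104/3,35] y:[33,35] z:[34,39] -> hit [104/3,35] leaf, test {P9@t=104/3}
        N14 x:[98/3,33] y:[43,47] z:[35,38] -> miss, prune
      N30 x:[27,30] y:[27,47] z:[29,37] -> hit [29,30], descend [3, 23]
        N3 x:[27,83/3] y:[42,47] z:[29,32] -> miss, prune
        N23 x:[86/3,30] y:[27,28] z:[31,37] -> miss, prune
    N33 x:[83/3,113/3] y:[12,39] z:[14,25] -> miss, prune

11 AABB tests over nodes [0, 8, 12, 20, 29, 5, 14, 30, 3, 23, 33]; 1 leaf entered; closest P9.

== RESULT ==
9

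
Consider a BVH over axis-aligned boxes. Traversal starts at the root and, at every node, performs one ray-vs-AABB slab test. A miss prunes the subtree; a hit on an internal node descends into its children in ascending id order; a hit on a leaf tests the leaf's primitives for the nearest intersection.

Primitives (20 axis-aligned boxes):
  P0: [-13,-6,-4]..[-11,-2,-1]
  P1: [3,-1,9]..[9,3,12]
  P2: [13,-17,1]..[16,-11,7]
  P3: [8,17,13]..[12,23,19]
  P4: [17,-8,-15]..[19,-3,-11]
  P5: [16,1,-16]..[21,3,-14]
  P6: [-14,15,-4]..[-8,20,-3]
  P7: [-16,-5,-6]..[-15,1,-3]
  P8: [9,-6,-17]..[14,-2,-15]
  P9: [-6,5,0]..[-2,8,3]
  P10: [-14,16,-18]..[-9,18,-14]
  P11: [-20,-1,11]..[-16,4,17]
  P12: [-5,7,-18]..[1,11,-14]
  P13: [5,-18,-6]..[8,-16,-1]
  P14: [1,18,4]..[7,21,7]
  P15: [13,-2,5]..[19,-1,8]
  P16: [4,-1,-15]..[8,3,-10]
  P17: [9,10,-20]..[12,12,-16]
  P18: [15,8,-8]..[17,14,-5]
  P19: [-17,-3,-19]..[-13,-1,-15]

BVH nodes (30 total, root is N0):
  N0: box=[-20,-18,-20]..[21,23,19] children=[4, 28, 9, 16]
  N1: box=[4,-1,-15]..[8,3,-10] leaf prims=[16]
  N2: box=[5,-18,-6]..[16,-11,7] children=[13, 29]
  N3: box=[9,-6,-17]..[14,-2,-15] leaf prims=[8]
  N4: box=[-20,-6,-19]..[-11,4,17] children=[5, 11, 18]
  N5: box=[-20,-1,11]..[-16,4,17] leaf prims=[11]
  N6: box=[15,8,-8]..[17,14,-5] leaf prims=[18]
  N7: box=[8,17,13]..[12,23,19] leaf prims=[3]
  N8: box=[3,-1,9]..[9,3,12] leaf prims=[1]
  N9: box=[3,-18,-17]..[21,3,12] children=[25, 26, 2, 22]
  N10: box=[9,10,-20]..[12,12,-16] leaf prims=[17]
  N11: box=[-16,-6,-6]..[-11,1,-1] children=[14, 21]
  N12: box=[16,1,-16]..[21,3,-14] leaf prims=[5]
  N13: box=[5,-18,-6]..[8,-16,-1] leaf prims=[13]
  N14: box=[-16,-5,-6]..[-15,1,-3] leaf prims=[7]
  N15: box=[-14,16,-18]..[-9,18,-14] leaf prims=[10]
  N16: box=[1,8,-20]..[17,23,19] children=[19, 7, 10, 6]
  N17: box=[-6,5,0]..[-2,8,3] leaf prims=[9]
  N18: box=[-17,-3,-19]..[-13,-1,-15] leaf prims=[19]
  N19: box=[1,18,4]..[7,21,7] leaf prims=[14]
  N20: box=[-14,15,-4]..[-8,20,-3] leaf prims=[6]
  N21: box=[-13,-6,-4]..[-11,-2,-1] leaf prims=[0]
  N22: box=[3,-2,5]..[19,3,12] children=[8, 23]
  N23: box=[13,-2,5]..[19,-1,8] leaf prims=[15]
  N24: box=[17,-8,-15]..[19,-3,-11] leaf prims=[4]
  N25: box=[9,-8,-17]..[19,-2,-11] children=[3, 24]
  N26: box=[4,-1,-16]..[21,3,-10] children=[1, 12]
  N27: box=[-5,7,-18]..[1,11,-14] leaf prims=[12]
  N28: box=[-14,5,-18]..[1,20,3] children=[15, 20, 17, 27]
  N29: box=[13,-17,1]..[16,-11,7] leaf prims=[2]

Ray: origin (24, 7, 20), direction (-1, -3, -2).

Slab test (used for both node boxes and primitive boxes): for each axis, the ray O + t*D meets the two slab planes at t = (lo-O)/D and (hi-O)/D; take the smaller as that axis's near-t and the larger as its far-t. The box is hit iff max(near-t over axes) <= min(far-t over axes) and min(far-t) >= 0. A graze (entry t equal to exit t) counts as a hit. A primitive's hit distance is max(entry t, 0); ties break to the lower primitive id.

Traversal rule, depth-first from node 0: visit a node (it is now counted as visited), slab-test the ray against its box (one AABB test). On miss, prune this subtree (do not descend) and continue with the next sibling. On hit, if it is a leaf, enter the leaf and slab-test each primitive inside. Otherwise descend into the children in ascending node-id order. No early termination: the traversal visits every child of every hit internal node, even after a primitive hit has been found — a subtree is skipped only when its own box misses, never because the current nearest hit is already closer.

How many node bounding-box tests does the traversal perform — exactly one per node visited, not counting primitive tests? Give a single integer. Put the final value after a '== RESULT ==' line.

Trace the traversal:
N0 x:[3,44] y:[-16/3,25/3] z:[1/2,20] -> hit [3,25/3], descend [4, 9, 16, 28]
  N4 x:[35,44] y:[1,13/3] z:[3/2,39/2] -> miss, prune
  N9 x:[3,21] y:[4/3,25/3] z:[4,37/2] -> hit [4,25/3], descend [2, 22, 25, 26]
    N2 x:[8,19] y:[6,25/3] z:[13/2,13] -> hit [8,25/3], descend [13, 29]
      N13 x:[16,19] y:[23/3,25/3] z:[21/2,13] -> miss, prune
      N29 x:[8,11] y:[6,8] z:[13/2,19/2] -> hit [8,8] leaf, test {P2@t=8}
    N22 x:[5,21] y:[4/3,3] z:[4,15/2] -> miss, prune
    N25 x:[5,15] y:[3,5] z:[31/2,37/2] -> miss, prune
    N26 x:[3,20] y:[4/3,8/3] z:[15,18] -> miss, prune
  N16 x:[7,23] y:[-16/3,-1/3] z:[1/2,20] -> miss, prune
  N28 x:[23,38] y:[-13/3,2/3] z:[17/2,19] -> miss, prune

order=[0, 4, 9, 2, 13, 29, 22, 25, 26, 16, 28]  |boxes|=11  |leaves|=1  hit=P2

== RESULT ==
11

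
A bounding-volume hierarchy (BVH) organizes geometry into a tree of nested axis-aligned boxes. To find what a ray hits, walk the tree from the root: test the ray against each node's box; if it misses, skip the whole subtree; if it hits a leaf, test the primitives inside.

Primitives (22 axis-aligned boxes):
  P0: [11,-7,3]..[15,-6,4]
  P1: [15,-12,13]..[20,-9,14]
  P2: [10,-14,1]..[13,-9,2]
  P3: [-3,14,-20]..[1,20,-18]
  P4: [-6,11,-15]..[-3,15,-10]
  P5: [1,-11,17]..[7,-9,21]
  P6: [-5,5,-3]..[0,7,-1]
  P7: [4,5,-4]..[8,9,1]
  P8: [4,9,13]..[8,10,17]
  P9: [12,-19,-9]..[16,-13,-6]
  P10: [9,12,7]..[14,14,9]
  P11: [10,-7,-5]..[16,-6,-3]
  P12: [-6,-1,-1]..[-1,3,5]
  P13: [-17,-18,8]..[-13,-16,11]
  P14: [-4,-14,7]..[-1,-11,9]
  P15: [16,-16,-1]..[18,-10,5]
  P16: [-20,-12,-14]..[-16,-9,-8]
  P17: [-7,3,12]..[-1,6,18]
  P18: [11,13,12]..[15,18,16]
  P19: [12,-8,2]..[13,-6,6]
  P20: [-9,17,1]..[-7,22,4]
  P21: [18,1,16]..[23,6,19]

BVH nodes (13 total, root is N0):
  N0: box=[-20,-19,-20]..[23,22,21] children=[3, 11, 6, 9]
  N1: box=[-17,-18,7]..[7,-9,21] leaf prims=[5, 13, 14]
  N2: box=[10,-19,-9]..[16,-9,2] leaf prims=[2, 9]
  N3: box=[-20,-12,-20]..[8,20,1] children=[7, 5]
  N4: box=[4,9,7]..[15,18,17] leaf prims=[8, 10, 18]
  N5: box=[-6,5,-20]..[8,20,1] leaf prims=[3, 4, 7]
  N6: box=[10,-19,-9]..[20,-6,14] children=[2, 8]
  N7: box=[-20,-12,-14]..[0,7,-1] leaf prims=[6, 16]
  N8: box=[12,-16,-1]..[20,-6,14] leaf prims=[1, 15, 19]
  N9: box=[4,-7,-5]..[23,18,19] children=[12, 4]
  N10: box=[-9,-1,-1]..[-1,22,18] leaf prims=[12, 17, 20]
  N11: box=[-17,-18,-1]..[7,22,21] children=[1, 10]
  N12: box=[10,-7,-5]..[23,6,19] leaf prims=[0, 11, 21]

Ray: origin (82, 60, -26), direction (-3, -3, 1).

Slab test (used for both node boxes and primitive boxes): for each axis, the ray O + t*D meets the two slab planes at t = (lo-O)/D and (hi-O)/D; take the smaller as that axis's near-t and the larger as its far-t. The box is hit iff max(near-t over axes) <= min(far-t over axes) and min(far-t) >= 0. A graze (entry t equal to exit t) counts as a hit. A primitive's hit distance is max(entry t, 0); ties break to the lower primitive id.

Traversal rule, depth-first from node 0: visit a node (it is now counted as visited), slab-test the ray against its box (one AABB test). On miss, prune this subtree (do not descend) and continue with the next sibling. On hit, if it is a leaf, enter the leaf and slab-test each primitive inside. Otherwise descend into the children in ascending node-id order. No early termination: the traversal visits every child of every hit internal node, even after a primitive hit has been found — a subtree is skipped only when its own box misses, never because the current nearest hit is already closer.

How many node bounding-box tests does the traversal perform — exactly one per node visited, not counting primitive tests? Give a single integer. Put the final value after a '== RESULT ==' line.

Traverse from the root:
N0 x:[59/3,34] y:[38/3,79/3] z:[6,47] -> hit [59/3,79/3], descend [3, 6, 9, 11]
  N3 x:[74/3,34] y:[40/3,24] z:[6,27] -> miss, prune
  N6 x:[62/3,24] y:[22,79/3] z:[17,40] -> hit [22,24], descend [2, 8]
    N2 x:[22,24] y:[23,79/3] z:[17,28] -> hit [23,24] leaf, test {P2(miss), P9(miss)}
    N8 x:[62/3,70/3] y:[22,76/3] z:[25,40] -> miss, prune
  N9 x:[59/3,26] y:[14,67/3] z:[21,45] -> hit [21,67/3], descend [4, 12]
    N4 x:[67/3,26] y:[14,17] z:[33,43] -> miss, prune
    N12 x:[59/3,24] y:[18,67/3] z:[21,45] -> hit [21,67/3] leaf, test {P0(miss), P11@t=22, P21(miss)}
  N11 x:[25,33] y:[38/3,26] z:[25,47] -> hit [25,26], descend [1, 10]
    N1 x:[25,33] y:[23,26] z:[33,47] -> miss, prune
    N10 x:[83/3,91/3] y:[38/3,61/3] z:[25,44] -> miss, prune

Summary -> nodes [0, 3, 6, 2, 8, 9, 4, 12, 11, 1, 10]; box-tests=11; leaf-entries=2; first=P11

== RESULT ==
11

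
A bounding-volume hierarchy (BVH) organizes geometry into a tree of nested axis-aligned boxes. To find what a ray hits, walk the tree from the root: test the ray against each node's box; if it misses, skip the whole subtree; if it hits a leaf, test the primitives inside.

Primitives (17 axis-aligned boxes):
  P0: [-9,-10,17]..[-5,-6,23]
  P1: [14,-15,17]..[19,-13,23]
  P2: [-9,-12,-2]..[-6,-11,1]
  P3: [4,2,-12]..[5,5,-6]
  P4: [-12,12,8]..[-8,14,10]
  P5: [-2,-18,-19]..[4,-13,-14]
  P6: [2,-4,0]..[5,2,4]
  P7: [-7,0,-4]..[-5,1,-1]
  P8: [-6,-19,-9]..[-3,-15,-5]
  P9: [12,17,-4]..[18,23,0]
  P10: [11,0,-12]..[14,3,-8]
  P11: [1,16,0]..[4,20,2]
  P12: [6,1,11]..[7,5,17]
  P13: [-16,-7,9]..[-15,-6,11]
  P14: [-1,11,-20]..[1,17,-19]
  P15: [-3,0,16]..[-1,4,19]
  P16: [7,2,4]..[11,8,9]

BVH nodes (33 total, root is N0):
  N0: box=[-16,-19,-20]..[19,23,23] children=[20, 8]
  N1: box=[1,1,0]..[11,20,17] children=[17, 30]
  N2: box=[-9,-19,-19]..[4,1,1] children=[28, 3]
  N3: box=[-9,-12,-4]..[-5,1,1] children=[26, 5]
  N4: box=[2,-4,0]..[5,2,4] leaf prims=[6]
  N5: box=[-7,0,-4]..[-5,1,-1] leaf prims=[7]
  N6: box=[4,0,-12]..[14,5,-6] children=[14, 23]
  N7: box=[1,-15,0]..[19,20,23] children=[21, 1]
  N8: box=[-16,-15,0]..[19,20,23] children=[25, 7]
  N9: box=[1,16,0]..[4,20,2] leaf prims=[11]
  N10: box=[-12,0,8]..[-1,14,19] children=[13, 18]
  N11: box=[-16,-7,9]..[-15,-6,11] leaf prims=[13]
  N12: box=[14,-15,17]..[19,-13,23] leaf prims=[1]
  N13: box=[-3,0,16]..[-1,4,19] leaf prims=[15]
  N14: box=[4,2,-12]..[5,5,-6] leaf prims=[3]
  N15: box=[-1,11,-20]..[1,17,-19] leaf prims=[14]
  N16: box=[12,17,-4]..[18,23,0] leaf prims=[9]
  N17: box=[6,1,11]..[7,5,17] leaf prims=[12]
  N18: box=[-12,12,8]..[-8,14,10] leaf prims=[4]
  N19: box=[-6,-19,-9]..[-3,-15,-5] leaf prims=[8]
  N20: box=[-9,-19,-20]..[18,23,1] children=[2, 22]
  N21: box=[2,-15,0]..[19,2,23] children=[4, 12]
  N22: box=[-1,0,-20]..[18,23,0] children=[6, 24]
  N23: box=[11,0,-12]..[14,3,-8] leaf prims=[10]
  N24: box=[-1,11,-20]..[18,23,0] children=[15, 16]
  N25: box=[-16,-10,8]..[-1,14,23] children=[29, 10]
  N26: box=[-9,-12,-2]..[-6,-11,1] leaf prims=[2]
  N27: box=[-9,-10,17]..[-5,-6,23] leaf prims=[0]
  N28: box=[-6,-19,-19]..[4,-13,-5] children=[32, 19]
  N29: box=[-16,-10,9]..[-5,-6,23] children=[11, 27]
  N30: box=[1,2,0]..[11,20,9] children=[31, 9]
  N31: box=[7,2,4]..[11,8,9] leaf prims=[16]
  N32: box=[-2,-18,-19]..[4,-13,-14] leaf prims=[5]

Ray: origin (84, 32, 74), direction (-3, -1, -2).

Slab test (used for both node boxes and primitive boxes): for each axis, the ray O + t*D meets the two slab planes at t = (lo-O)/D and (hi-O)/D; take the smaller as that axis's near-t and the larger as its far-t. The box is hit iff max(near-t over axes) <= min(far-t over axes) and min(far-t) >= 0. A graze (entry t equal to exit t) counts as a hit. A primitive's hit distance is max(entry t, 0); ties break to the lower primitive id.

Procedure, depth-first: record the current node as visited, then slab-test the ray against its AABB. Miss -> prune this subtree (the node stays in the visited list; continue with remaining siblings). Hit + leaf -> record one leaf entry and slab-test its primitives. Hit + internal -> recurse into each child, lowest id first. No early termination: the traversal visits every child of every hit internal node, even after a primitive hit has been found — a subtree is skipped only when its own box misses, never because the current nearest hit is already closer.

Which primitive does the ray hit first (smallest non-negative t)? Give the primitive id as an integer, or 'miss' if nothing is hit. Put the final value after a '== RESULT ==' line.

Walk:
N0 x:[65/3,100/3] y:[9,51] z:[51/2,47] -> hit [51/2,100/3], descend [8, 20]
  N8 x:[65/3,100/3] y:[12,47] z:[51/2,37] -> hit [51/2,100/3], descend [7, 25]
    N7 x:[65/3,83/3] y:[12,47] z:[51/2,37] -> hit [51/2,83/3], descend [1, 21]
      N1 x:[73/3,83/3] y:[12,31] z:[57/2,37] -> miss, prune
      N21 x:[65/3,82/3] y:[30,47] z:[51/2,37] -> miss, prune
    N25 x:[85/3,100/3] y:[18,42] z:[51/2,33] -> hit [85/3,33], descend [10, 29]
      N10 x:[85/3,32] y:[18,32] z:[55/2,33] -> hit [85/3,32], descend [13, 18]
        N13 x:[85/3,29] y:[28,32] z:[55/2,29] -> hit [85/3,29] leaf, test {P15@t=85/3}
        N18 x:[92/3,32] y:[18,20] z:[32,33] -> miss, prune
      N29 x:[89/3,100/3] y:[38,42] z:[51/2,65/2] -> miss, prune
  N20 x:[22,31] y:[9,51] z:[73/2,47] -> miss, prune

Summary -> nodes [0, 8, 7, 1, 21, 25, 10, 13, 18, 29, 20]; box-tests=11; leaf-entries=1; first=P15

== RESULT ==
15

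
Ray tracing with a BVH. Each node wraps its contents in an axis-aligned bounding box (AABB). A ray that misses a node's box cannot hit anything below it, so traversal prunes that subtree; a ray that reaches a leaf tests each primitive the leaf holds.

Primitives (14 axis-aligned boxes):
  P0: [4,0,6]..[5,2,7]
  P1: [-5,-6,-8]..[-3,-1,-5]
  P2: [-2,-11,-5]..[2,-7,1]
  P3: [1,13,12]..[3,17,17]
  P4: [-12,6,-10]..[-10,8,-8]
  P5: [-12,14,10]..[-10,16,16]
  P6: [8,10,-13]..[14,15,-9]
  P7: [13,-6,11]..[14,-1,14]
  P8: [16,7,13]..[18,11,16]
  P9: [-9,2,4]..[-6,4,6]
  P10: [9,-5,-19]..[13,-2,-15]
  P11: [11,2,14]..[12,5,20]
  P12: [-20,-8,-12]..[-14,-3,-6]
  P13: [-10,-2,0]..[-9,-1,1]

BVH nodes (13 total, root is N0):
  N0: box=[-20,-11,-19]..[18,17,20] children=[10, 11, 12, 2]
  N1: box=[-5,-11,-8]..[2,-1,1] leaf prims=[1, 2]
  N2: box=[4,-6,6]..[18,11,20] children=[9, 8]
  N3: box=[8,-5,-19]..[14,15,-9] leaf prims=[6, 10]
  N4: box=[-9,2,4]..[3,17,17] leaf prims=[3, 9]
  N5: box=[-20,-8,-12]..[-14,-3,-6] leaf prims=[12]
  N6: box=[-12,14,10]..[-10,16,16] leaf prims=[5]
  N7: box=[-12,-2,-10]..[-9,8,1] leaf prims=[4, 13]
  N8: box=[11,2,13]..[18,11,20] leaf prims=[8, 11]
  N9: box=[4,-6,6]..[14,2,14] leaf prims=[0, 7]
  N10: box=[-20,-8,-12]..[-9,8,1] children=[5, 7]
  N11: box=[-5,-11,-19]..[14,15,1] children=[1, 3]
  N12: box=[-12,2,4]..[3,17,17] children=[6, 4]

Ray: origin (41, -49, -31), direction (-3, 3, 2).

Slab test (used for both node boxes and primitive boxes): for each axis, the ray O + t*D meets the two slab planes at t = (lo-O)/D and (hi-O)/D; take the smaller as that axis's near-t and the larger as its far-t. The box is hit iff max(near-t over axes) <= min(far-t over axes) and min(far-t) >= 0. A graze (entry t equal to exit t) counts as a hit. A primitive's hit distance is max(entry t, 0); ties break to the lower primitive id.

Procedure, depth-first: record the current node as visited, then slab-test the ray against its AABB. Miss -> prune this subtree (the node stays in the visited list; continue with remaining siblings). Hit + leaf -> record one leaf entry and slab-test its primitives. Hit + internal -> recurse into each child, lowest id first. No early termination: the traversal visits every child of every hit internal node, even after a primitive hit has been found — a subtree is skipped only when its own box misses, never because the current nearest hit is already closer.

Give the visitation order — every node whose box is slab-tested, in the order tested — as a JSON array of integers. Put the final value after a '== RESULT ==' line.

Walk:
N0 x:[23/3,61/3] y:[38/3,22] z:[6,51/2] -> hit [38/3,61/3], descend [2, 10, 11, 12]
  N2 x:[23/3,37/3] y:[43/3,20] z:[37/2,51/2] -> miss, prune
  N10 x:[50/3,61/3] y:[41/3,19] z:[19/2,16] -> miss, prune
  N11 x:[9,46/3] y:[38/3,64/3] z:[6,16] -> hit [38/3,46/3], descend [1, 3]
    N1 x:[13,46/3] y:[38/3,16] z:[23/2,16] -> hit [13,46/3] leaf, test {P1(miss), P2@t=13}
    N3 x:[9,11] y:[44/3,64/3] z:[6,11] -> miss, prune
  N12 x:[38/3,53/3] y:[17,22] z:[35/2,24] -> hit [35/2,53/3], descend [4, 6]
    N4 x:[38/3,50/3] y:[17,22] z:[35/2,24] -> miss, prune
    N6 x:[17,53/3] y:[21,65/3] z:[41/2,47/2] -> miss, prune

order=[0, 2, 10, 11, 1, 3, 12, 4, 6]  |boxes|=9  |leaves|=1  hit=P2

== RESULT ==
[0, 2, 10, 11, 1, 3, 12, 4, 6]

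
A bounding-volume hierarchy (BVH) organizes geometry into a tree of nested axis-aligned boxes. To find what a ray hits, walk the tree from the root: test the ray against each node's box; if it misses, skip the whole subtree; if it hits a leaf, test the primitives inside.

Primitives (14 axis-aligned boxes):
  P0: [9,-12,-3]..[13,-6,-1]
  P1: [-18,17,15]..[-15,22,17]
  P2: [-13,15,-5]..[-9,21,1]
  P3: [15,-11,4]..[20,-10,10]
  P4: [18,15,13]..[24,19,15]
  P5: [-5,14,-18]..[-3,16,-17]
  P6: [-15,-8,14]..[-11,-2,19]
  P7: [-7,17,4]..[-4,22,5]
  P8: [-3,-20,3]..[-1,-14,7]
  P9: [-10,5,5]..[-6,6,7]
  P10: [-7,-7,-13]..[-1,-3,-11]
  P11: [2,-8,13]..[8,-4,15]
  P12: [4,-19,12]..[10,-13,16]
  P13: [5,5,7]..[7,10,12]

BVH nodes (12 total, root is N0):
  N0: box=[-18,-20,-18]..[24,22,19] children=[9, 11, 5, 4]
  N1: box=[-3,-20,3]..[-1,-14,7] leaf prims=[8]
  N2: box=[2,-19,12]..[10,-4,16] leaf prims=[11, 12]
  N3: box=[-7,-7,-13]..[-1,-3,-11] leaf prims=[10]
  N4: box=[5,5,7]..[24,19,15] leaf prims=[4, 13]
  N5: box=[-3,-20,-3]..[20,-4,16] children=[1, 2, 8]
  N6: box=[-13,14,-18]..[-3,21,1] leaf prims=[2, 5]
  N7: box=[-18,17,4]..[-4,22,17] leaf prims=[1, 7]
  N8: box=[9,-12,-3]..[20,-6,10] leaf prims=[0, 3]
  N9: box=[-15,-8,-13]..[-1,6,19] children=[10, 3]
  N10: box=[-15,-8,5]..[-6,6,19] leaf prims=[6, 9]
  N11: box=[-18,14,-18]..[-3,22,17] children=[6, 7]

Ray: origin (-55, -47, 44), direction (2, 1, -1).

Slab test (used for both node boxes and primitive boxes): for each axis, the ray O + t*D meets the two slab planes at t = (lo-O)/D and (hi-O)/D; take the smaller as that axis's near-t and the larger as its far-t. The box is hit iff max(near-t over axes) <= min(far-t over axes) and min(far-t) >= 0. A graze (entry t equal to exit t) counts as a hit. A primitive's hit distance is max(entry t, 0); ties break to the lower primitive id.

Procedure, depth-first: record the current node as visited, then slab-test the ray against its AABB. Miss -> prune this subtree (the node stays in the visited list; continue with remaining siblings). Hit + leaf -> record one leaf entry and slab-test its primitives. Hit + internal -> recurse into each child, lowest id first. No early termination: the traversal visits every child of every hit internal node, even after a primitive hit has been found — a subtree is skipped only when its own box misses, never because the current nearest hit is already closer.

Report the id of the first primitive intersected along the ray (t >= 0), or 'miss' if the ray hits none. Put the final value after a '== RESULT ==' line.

Trace the traversal:
N0 x:[37/2,79/2] y:[27,69] z:[25,62] -> hit [27,79/2], descend [4, 5, 9, 11]
  N4 x:[30,79/2] y:[52,66] z:[29,37] -> miss, prune
  N5 x:[26,75/2] y:[27,43] z:[28,47] -> hit [28,75/2], descend [1, 2, 8]
    N1 x:[26,27] y:[27,33] z:[37,41] -> miss, prune
    N2 x:[57/2,65/2] y:[28,43] z:[28,32] -> hit [57/2,32] leaf, test {P11(miss), P12@t=59/2}
    N8 x:[32,75/2] y:[35,41] z:[34,47] -> hit [35,75/2] leaf, test {P0(miss), P3@t=36}
  N9 x:[20,27] y:[39,53] z:[25,57] -> miss, prune
  N11 x:[37/2,26] y:[61,69] z:[27,62] -> miss, prune

Summary -> nodes [0, 4, 5, 1, 2, 8, 9, 11]; box-tests=8; leaf-entries=2; first=P12

== RESULT ==
12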